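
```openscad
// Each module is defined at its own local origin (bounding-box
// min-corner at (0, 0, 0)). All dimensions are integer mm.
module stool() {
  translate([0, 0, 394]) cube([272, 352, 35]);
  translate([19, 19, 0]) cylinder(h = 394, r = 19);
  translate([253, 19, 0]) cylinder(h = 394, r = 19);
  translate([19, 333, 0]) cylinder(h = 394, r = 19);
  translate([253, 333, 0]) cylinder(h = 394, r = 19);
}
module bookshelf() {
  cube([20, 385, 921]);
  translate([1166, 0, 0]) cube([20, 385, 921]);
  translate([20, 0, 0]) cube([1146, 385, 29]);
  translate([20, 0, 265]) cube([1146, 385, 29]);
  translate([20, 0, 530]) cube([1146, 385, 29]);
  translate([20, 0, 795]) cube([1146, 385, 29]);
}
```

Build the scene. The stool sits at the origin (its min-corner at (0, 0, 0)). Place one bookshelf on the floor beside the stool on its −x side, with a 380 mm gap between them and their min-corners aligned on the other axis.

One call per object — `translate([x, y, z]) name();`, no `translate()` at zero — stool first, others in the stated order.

stool();
translate([-1566, 0, 0]) bookshelf();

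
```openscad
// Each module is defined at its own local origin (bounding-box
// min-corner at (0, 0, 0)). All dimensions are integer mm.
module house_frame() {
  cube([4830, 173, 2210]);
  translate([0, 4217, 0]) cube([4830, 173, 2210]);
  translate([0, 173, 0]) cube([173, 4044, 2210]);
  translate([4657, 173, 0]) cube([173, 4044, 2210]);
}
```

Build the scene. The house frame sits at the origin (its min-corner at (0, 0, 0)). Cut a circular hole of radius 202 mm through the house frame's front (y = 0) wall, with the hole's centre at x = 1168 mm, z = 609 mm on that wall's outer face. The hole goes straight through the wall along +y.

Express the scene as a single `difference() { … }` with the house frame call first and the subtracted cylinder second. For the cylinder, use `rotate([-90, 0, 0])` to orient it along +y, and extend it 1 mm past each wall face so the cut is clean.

difference() {
  house_frame();
  translate([1168, -1, 609]) rotate([-90, 0, 0]) cylinder(h = 175, r = 202);
}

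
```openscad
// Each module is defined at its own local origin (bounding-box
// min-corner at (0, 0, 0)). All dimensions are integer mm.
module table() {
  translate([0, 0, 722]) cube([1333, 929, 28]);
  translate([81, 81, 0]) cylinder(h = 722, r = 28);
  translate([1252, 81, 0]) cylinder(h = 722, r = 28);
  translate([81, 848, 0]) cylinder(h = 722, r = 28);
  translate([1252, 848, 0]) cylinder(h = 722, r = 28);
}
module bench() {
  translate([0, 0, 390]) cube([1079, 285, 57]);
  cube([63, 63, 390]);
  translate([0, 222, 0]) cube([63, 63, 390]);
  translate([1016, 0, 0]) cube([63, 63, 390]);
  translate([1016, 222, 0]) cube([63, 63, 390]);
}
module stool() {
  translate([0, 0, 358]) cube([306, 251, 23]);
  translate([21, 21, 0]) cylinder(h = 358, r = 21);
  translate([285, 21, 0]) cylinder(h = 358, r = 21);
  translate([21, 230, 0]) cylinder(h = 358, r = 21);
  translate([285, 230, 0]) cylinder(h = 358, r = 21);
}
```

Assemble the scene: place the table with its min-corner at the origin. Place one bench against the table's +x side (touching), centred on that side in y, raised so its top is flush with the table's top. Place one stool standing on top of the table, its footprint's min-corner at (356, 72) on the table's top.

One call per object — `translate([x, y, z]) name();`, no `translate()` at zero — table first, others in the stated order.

table();
translate([1333, 322, 303]) bench();
translate([356, 72, 750]) stool();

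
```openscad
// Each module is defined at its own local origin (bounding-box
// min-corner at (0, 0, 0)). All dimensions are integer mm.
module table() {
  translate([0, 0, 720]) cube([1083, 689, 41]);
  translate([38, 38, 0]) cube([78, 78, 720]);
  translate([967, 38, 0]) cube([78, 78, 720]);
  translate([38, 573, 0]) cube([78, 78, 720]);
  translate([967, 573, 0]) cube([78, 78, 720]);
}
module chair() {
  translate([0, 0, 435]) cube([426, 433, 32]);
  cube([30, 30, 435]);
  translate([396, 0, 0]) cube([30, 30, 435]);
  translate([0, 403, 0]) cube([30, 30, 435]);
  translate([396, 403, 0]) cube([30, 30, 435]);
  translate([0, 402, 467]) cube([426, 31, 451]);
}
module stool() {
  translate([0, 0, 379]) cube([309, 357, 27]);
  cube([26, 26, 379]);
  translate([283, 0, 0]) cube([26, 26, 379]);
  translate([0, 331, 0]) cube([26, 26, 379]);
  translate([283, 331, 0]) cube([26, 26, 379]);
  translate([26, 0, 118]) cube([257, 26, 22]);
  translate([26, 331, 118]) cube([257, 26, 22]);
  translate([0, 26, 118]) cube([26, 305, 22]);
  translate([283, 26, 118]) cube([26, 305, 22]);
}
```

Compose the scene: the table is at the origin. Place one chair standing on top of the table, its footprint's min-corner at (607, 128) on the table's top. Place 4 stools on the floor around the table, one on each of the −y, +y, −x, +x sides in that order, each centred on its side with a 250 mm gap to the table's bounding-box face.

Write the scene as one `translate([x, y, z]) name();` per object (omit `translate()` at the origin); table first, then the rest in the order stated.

table();
translate([607, 128, 761]) chair();
translate([387, -607, 0]) stool();
translate([387, 939, 0]) stool();
translate([-559, 166, 0]) stool();
translate([1333, 166, 0]) stool();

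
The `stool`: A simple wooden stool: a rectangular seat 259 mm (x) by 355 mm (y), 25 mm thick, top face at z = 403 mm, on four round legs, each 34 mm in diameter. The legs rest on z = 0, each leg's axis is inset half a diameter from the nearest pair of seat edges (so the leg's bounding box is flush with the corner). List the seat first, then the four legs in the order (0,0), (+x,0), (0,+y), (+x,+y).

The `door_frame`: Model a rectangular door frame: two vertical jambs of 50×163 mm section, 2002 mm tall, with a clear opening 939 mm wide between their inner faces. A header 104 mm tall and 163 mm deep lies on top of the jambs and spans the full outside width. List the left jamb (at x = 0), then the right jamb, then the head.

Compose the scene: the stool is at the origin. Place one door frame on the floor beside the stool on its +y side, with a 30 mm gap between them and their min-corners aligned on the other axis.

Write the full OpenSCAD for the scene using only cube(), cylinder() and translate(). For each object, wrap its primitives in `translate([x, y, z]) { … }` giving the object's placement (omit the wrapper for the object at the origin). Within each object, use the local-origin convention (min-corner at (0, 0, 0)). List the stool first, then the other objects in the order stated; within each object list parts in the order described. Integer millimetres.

translate([0, 0, 378]) cube([259, 355, 25]);
translate([17, 17, 0]) cylinder(h = 378, r = 17);
translate([242, 17, 0]) cylinder(h = 378, r = 17);
translate([17, 338, 0]) cylinder(h = 378, r = 17);
translate([242, 338, 0]) cylinder(h = 378, r = 17);
translate([0, 385, 0]) {
  cube([50, 163, 2002]);
  translate([989, 0, 0]) cube([50, 163, 2002]);
  translate([0, 0, 2002]) cube([1039, 163, 104]);
}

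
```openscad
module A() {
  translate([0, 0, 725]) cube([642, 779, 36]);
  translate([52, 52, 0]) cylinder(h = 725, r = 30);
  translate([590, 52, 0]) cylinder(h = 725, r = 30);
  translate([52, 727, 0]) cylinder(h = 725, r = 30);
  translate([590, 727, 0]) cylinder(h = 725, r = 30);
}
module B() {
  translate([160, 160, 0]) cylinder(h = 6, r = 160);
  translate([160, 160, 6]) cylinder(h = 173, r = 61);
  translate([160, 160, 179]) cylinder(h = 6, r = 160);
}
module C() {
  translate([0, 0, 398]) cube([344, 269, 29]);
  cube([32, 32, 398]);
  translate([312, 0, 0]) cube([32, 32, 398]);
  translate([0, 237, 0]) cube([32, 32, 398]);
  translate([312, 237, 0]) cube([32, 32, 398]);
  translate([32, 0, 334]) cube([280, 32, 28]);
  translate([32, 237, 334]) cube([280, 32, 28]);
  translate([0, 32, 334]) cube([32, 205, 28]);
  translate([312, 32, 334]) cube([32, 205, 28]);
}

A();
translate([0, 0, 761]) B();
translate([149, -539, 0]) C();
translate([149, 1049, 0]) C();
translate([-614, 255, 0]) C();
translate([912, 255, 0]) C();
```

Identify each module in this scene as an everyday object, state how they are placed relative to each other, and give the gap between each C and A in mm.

A is a table. B is a spool. C is a stool. The spool is on top of the table. Four stools sit around the table at the −y, +y, −x, +x sides. The gap between each stool and the table is 270 mm.

Each stool's nearest face is 270 mm from the table's bounding box.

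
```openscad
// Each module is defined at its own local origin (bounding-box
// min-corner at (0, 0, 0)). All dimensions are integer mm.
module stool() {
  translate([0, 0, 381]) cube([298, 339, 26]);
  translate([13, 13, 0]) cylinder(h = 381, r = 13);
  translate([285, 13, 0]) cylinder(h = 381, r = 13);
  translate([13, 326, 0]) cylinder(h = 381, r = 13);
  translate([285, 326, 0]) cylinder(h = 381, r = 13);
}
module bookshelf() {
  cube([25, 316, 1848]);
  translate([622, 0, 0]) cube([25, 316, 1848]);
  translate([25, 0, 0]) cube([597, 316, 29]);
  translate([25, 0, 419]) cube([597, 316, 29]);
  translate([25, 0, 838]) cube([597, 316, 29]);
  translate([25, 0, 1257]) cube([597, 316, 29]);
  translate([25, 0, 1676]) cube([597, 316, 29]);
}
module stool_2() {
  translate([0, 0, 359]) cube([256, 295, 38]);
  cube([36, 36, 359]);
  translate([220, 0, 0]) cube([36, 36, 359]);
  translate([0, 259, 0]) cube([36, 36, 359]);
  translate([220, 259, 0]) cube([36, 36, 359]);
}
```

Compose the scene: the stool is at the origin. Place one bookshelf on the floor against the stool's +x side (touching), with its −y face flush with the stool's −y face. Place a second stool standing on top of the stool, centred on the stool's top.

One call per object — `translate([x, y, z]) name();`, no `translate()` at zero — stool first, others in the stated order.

stool();
translate([298, 0, 0]) bookshelf();
translate([21, 22, 407]) stool_2();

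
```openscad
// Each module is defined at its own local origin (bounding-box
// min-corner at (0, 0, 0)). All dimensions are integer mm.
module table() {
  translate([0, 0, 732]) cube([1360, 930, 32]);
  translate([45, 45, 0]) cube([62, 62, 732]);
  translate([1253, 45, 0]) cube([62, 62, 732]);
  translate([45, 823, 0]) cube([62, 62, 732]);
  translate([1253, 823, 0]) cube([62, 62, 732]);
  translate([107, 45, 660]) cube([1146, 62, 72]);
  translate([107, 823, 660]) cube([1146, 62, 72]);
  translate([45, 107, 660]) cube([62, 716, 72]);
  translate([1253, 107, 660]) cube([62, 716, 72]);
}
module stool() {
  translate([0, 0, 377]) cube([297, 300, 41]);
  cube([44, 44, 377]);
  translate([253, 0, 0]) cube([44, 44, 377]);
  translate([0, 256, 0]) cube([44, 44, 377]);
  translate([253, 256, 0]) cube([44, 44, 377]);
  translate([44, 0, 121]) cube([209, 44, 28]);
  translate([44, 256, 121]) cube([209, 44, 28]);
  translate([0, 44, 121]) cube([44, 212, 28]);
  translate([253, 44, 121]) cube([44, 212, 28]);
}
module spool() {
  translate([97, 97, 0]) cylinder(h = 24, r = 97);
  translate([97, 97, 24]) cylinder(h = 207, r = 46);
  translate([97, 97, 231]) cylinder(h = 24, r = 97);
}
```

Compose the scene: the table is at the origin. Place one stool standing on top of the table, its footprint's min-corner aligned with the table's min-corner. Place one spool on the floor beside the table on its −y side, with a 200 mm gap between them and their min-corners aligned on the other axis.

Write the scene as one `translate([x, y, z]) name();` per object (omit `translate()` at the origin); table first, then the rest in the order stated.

table();
translate([0, 0, 764]) stool();
translate([0, -394, 0]) spool();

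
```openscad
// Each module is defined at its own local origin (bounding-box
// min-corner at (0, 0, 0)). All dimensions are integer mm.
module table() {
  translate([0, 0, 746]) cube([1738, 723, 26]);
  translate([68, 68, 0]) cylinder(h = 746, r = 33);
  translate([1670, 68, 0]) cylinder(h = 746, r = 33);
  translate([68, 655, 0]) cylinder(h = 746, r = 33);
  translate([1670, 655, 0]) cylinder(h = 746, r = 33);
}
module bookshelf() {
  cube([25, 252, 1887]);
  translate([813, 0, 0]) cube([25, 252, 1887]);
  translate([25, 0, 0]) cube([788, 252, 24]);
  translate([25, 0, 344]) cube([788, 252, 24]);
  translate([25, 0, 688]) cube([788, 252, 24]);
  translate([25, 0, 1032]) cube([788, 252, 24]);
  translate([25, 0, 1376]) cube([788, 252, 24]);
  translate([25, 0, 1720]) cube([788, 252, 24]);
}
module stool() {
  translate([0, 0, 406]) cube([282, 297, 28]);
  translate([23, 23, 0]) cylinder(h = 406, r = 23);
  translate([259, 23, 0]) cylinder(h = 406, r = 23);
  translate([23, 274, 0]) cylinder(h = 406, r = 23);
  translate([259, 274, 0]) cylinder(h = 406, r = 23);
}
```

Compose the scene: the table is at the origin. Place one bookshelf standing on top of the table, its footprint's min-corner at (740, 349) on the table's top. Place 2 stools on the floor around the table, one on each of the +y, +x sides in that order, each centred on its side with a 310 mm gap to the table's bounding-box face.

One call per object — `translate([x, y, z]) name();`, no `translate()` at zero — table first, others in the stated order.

table();
translate([740, 349, 772]) bookshelf();
translate([728, 1033, 0]) stool();
translate([2048, 213, 0]) stool();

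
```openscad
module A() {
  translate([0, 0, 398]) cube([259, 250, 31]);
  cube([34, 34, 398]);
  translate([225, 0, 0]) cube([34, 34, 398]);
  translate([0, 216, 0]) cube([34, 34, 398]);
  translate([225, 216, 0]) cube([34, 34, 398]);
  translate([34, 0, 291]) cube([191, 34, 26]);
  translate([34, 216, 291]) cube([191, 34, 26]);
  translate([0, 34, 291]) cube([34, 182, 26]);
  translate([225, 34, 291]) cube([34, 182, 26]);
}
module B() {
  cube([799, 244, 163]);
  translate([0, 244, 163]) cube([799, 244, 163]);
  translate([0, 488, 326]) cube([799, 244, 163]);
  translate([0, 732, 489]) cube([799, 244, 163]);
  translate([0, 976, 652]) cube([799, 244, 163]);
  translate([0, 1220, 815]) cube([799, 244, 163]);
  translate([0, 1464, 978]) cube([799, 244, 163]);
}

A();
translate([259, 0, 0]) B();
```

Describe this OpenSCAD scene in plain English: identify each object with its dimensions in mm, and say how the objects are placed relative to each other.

A is a simple wooden stool: a rectangular seat 259 mm (x) by 250 mm (y), 31 mm thick, top face at z = 429 mm, on four square legs, each 34×34 mm in cross-section. The legs rest on z = 0, each flush with a corner of the seat. Four stretchers, 34 mm wide and 26 mm tall, connect adjacent legs with their undersides at z = 291 mm, each running between the inner faces of the legs it joins and aligned with the legs' outer faces on the other axis.

B is a run of 7 identical solid stair steps. Each tread is 799×244 mm and each step block is 163 mm high. Step 1 rests on the floor; step k is offset from step 1 by (k−1)×244 mm in y and (k−1)×163 mm in z.

The staircase is against the stool's +x side, with their −y faces flush.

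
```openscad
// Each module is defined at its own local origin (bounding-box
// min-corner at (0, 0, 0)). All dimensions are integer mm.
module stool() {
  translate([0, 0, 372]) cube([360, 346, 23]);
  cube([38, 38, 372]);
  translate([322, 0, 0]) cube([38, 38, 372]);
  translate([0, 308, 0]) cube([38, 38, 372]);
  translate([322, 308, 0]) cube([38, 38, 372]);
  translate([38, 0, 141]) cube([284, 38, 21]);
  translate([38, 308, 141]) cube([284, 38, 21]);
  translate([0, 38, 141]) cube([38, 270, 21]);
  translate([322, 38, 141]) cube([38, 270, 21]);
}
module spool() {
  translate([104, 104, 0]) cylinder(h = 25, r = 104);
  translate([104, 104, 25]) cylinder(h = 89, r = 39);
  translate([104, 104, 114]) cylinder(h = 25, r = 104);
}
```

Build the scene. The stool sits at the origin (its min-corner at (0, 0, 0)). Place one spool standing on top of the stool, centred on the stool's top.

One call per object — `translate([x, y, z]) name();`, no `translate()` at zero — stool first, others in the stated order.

stool();
translate([76, 69, 395]) spool();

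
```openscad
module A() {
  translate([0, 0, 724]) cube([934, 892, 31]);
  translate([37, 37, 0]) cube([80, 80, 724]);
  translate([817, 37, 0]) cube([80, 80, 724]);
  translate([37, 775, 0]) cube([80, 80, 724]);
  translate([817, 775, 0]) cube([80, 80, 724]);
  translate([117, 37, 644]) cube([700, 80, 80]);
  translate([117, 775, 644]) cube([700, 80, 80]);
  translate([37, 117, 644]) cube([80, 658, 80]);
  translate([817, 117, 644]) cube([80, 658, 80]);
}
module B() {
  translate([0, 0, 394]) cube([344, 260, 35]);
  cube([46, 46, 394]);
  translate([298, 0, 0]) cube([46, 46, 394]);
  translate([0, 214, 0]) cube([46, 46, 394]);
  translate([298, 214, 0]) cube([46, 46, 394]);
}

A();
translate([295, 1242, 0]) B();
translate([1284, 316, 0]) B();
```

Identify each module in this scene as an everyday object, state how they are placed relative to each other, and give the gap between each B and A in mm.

A is a table. B is a stool. Two stools sit around the table at the +y, +x sides. The gap between each stool and the table is 350 mm.

Each stool's nearest face is 350 mm from the table's bounding box.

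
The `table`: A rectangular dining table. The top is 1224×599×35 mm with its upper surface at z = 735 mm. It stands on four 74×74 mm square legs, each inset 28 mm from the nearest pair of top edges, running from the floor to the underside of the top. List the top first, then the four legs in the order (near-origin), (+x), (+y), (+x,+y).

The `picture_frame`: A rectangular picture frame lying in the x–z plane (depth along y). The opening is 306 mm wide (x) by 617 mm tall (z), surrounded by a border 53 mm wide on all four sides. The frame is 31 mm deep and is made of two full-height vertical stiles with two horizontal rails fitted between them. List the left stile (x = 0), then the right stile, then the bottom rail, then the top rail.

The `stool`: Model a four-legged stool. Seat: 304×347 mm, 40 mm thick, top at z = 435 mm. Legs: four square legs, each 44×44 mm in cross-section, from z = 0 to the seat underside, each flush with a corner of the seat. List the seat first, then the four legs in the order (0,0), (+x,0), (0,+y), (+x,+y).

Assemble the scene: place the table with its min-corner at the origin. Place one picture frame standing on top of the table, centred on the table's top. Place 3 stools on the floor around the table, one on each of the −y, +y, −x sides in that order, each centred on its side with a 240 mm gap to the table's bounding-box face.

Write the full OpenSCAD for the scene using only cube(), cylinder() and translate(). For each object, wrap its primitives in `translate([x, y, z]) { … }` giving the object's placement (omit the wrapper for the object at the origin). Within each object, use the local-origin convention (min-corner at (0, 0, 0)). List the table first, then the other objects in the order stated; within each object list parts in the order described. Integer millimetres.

translate([0, 0, 700]) cube([1224, 599, 35]);
translate([28, 28, 0]) cube([74, 74, 700]);
translate([1122, 28, 0]) cube([74, 74, 700]);
translate([28, 497, 0]) cube([74, 74, 700]);
translate([1122, 497, 0]) cube([74, 74, 700]);
translate([406, 284, 735]) {
  cube([53, 31, 723]);
  translate([359, 0, 0]) cube([53, 31, 723]);
  translate([53, 0, 0]) cube([306, 31, 53]);
  translate([53, 0, 670]) cube([306, 31, 53]);
}
translate([460, -587, 0]) {
  translate([0, 0, 395]) cube([304, 347, 40]);
  cube([44, 44, 395]);
  translate([260, 0, 0]) cube([44, 44, 395]);
  translate([0, 303, 0]) cube([44, 44, 395]);
  translate([260, 303, 0]) cube([44, 44, 395]);
}
translate([460, 839, 0]) {
  translate([0, 0, 395]) cube([304, 347, 40]);
  cube([44, 44, 395]);
  translate([260, 0, 0]) cube([44, 44, 395]);
  translate([0, 303, 0]) cube([44, 44, 395]);
  translate([260, 303, 0]) cube([44, 44, 395]);
}
translate([-544, 126, 0]) {
  translate([0, 0, 395]) cube([304, 347, 40]);
  cube([44, 44, 395]);
  translate([260, 0, 0]) cube([44, 44, 395]);
  translate([0, 303, 0]) cube([44, 44, 395]);
  translate([260, 303, 0]) cube([44, 44, 395]);
}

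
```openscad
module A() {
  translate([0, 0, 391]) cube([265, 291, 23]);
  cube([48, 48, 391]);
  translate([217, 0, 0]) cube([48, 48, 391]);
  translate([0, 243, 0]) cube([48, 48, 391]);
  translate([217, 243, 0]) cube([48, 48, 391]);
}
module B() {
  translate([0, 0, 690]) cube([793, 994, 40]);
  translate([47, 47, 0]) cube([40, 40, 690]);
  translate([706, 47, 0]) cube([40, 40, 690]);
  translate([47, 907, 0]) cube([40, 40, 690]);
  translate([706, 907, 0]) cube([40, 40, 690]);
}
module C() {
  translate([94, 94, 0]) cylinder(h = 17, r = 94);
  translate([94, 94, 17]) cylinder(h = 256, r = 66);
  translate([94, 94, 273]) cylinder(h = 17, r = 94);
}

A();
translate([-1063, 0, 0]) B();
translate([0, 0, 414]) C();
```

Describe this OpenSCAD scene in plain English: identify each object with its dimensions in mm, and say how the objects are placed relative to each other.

A is a simple wooden stool: a rectangular seat 265 mm (x) by 291 mm (y), 23 mm thick, top face at z = 414 mm, on four square legs, each 48×48 mm in cross-section. The legs rest on z = 0, each flush with a corner of the seat.

B is a rectangular dining table. The top is 793×994×40 mm with its upper surface at z = 730 mm. It stands on four 40×40 mm square legs, each inset 47 mm from the nearest pair of top edges, running from the floor to the underside of the top.

C is a spool: two coaxial disc flanges of radius 94 mm and thickness 17 mm, joined by a core cylinder of radius 66 mm and height 256 mm. The lower flange rests on z = 0 and the three cylinders share a vertical axis.

The table is on the floor beside the stool on its −x side. The spool is on top of the stool.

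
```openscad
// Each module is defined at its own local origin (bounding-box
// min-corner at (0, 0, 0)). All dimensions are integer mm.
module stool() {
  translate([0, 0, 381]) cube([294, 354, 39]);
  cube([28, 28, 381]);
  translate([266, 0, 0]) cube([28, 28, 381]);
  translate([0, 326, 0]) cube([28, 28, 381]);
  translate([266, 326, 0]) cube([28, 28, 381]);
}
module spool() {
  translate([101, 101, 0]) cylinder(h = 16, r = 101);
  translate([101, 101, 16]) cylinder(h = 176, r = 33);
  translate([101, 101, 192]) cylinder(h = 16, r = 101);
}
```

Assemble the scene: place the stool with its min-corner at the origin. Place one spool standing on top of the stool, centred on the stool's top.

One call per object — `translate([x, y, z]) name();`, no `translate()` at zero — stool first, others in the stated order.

stool();
translate([46, 76, 420]) spool();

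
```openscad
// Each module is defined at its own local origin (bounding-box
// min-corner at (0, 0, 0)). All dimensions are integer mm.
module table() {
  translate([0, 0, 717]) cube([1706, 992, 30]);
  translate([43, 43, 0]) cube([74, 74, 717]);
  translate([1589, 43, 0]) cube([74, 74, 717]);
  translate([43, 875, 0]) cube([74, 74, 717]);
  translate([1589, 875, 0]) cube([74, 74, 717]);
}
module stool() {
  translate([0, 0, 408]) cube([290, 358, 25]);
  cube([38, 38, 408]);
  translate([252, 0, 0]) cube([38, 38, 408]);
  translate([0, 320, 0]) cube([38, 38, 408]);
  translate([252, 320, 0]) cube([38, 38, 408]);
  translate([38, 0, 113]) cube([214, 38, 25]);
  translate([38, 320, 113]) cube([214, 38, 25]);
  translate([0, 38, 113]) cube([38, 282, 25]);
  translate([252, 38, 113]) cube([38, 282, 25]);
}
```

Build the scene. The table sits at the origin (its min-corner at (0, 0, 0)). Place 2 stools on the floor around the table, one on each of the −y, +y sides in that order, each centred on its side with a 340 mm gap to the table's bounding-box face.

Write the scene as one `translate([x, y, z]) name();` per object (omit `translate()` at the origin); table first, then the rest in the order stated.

table();
translate([708, -698, 0]) stool();
translate([708, 1332, 0]) stool();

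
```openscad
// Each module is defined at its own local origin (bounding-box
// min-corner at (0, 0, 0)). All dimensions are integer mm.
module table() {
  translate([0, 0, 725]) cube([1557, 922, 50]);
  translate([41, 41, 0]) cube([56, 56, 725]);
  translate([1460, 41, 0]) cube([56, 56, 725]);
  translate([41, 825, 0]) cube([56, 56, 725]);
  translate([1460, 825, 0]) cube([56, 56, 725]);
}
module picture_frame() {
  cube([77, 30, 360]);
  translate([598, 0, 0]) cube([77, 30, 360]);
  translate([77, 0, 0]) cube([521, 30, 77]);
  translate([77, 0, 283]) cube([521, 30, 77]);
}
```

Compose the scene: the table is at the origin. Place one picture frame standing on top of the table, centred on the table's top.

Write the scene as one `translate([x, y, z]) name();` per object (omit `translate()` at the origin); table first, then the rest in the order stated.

table();
translate([441, 446, 775]) picture_frame();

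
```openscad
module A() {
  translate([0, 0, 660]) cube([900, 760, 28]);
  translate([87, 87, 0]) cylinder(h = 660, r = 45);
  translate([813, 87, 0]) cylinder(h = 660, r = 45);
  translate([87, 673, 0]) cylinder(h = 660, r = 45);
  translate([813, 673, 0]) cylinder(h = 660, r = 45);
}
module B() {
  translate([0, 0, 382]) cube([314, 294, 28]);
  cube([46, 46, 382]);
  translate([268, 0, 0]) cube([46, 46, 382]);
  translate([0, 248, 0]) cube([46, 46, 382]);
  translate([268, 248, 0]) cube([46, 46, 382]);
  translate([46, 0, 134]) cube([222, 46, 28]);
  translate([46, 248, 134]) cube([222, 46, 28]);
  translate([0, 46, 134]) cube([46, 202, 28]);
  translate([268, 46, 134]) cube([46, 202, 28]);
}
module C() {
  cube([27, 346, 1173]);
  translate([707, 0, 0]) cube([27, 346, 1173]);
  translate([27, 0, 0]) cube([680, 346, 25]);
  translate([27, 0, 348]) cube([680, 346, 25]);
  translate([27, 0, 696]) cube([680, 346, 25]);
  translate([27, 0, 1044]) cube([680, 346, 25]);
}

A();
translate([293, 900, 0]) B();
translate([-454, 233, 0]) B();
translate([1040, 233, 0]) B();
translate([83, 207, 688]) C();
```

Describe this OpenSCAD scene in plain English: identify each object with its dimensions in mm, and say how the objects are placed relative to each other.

A is a rectangular dining table. The top is 900×760×28 mm with its upper surface at z = 688 mm. It stands on four round legs of 90 mm diameter, each leg's bounding box inset 42 mm from the nearest pair of top edges, running from the floor to the underside of the top.

B is a four-legged stool. The seat is 314×294 mm, 28 mm thick, top at z = 410 mm. It stands on four square legs, each 46×46 mm in cross-section, from z = 0 to the seat underside, each flush with a corner of the seat. Four stretchers, 46 mm wide and 28 mm tall, connect adjacent legs with their undersides at z = 134 mm, each running between the inner faces of the legs it joins and aligned with the legs' outer faces on the other axis.

C is an open bookshelf. Two side panels, each 27 mm thick, 346 mm deep and 1173 mm tall, stand 734 mm apart (outside-to-outside). Between them sit 4 shelves, each 25 mm thick and 346 mm deep, spanning the full gap between the sides. The bottom shelf rests on the floor (its underside at z = 0) and the clear gap between one shelf's top and the next shelf's underside is 323 mm.

Three stools sit around the table at the +y, −x, +x sides. The bookshelf is on top of the table, centred.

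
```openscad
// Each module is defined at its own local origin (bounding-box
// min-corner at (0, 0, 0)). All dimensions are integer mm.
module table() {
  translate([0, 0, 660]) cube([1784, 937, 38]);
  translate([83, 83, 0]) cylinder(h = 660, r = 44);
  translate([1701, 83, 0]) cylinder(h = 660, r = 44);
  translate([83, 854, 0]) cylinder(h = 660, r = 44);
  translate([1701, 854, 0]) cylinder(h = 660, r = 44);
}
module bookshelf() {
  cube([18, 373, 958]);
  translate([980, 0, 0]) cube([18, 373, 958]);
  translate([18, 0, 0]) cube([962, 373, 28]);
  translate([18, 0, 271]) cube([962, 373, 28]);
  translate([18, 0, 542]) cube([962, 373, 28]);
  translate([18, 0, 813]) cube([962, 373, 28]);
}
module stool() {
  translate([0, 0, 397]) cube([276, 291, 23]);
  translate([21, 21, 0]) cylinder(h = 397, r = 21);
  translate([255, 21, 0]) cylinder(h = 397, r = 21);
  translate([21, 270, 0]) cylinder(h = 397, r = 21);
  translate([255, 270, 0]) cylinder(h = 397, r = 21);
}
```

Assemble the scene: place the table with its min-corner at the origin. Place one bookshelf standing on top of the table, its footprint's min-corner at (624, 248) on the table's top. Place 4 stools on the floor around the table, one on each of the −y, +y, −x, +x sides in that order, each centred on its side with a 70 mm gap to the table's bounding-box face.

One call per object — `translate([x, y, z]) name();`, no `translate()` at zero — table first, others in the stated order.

table();
translate([624, 248, 698]) bookshelf();
translate([754, -361, 0]) stool();
translate([754, 1007, 0]) stool();
translate([-346, 323, 0]) stool();
translate([1854, 323, 0]) stool();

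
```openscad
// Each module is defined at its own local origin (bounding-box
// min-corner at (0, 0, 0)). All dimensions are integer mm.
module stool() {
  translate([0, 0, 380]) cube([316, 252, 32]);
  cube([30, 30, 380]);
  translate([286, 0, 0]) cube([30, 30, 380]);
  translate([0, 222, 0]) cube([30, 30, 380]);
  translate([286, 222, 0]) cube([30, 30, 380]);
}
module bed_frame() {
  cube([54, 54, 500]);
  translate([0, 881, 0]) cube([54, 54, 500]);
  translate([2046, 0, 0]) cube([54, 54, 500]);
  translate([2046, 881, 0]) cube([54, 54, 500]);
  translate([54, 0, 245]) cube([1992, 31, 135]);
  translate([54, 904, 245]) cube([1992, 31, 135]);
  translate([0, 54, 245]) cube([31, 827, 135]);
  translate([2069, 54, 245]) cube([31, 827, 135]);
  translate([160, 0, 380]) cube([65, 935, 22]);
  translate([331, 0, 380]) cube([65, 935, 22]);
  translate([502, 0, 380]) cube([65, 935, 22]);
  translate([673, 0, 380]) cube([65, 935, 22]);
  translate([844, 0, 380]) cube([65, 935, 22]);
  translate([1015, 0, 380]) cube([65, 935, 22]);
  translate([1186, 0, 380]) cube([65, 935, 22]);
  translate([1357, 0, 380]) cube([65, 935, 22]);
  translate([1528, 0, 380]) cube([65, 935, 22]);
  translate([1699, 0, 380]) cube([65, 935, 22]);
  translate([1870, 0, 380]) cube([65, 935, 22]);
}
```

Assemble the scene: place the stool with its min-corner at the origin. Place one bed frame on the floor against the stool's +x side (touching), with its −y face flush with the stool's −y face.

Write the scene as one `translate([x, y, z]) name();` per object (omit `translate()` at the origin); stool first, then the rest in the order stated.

stool();
translate([316, 0, 0]) bed_frame();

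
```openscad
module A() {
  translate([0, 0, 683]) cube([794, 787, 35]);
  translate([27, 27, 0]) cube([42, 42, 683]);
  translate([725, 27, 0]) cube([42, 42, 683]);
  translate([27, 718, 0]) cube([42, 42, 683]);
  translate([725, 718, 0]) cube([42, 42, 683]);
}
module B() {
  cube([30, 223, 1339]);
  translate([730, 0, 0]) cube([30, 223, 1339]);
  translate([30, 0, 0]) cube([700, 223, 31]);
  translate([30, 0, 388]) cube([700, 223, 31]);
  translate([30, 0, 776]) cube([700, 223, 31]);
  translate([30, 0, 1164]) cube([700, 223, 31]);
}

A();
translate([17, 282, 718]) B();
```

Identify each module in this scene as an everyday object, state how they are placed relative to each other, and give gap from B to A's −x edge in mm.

The bookshelf's min-x is at 17; the table's min-x is 0; gap = 17 mm.

A is a table. B is a bookshelf. The bookshelf is on top of the table, centred. The gap from the bookshelf to the table's −x edge is 17 mm.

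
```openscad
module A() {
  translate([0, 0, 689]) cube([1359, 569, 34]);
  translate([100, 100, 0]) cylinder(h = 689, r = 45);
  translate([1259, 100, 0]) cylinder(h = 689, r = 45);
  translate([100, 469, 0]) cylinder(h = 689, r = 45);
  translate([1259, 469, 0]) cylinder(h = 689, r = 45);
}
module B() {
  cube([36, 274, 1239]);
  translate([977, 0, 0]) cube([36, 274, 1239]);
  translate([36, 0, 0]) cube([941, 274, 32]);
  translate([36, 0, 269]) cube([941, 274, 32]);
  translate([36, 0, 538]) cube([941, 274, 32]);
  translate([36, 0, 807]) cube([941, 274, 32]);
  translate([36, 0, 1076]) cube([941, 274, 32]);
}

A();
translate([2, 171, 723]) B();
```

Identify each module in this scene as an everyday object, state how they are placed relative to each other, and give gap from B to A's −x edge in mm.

The bookshelf's min-x is at 2; the table's min-x is 0; gap = 2 mm.

A is a table. B is a bookshelf. The bookshelf is on top of the table. The gap from the bookshelf to the table's −x edge is 2 mm.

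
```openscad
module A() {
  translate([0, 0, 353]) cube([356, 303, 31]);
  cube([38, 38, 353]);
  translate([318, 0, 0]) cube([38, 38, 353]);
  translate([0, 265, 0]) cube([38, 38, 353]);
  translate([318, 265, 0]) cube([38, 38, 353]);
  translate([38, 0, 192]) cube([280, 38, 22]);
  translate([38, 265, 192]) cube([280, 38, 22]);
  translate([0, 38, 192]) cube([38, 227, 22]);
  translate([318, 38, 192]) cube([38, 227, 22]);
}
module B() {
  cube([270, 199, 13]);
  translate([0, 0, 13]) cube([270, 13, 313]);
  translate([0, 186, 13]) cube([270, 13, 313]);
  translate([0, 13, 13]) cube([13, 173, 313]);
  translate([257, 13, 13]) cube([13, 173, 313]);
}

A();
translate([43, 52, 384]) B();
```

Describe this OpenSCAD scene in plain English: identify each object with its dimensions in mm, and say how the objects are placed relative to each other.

A is a four-legged stool. The seat is a 356×303×31 mm slab whose top surface is at z = 384 mm; four square legs, each 38×38 mm in cross-section, run from the floor (z = 0) to the underside of the seat, each flush with a corner of the seat. Four stretchers, 38 mm wide and 22 mm tall, connect adjacent legs with their undersides at z = 192 mm, each running between the inner faces of the legs it joins and aligned with the legs' outer faces on the other axis.

B is an open-topped rectangular box: outside dimensions 270×199×326 mm, with a uniform wall and base thickness of 13 mm. The base is a full 270×199 slab on the floor; four walls sit on top of the base. The front and back walls (the −y and +y sides) span the full width; the two side walls fit between them.

The open box is on top of the stool, centred.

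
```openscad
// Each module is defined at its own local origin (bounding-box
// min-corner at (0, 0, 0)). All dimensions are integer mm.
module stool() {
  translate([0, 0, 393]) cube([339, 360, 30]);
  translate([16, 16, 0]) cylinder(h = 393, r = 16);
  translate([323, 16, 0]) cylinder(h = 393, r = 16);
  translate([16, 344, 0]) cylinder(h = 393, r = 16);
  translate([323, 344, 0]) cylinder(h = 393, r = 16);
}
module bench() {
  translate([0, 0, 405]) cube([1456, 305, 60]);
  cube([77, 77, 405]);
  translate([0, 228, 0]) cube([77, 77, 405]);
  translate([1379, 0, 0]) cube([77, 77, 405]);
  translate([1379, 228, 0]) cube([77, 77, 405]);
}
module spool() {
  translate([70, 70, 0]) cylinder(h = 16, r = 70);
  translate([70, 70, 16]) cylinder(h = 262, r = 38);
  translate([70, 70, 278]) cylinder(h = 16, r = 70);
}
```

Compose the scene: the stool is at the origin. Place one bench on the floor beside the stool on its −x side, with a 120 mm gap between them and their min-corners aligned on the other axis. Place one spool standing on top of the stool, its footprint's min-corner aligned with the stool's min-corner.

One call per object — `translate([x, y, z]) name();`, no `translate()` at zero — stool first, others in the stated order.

stool();
translate([-1576, 0, 0]) bench();
translate([0, 0, 423]) spool();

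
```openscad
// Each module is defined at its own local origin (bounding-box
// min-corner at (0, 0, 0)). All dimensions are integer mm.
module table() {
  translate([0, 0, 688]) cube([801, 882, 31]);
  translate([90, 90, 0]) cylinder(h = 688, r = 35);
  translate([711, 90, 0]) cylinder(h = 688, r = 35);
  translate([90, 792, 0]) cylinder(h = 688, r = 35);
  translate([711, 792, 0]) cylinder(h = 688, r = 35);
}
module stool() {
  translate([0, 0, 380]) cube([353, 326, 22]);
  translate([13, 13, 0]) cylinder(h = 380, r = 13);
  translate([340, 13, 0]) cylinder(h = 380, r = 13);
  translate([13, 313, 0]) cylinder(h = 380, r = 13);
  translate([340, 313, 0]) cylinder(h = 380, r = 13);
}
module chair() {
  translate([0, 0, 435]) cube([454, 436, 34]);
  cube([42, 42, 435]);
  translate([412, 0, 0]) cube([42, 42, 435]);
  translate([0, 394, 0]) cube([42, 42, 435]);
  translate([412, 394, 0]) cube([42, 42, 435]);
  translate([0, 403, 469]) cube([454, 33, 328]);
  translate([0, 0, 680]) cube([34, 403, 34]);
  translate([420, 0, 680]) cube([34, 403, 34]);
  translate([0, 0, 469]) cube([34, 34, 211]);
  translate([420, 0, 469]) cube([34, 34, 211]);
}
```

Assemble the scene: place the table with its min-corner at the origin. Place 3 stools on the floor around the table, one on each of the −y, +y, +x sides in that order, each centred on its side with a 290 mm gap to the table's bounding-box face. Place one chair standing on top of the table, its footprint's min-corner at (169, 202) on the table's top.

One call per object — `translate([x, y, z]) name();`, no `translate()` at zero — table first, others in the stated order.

table();
translate([224, -616, 0]) stool();
translate([224, 1172, 0]) stool();
translate([1091, 278, 0]) stool();
translate([169, 202, 719]) chair();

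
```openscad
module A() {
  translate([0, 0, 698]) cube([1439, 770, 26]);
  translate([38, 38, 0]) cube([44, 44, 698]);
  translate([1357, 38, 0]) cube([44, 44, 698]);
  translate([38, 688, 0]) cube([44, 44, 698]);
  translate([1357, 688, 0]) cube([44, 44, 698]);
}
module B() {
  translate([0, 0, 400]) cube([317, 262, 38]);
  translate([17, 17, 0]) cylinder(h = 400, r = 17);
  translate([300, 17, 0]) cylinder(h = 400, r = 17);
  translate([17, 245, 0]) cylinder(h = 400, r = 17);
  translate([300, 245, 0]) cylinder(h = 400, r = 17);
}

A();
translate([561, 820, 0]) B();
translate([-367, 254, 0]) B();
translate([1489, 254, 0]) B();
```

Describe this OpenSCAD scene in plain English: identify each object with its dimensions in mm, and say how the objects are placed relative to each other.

A is a table with a 1439×770 mm rectangular top, 26 mm thick, top surface at z = 724 mm, supported by four 44×44 mm square legs, each inset 38 mm from the nearest pair of top edges, running from the floor.

B is a four-legged stool. The seat is a 317×262×38 mm slab whose top surface is at z = 438 mm; four round legs, each 34 mm in diameter, run from the floor (z = 0) to the underside of the seat, each leg's axis is inset half a diameter from the nearest pair of seat edges (so the leg's bounding box is flush with the corner).

Three stools sit around the table at the +y, −x, +x sides.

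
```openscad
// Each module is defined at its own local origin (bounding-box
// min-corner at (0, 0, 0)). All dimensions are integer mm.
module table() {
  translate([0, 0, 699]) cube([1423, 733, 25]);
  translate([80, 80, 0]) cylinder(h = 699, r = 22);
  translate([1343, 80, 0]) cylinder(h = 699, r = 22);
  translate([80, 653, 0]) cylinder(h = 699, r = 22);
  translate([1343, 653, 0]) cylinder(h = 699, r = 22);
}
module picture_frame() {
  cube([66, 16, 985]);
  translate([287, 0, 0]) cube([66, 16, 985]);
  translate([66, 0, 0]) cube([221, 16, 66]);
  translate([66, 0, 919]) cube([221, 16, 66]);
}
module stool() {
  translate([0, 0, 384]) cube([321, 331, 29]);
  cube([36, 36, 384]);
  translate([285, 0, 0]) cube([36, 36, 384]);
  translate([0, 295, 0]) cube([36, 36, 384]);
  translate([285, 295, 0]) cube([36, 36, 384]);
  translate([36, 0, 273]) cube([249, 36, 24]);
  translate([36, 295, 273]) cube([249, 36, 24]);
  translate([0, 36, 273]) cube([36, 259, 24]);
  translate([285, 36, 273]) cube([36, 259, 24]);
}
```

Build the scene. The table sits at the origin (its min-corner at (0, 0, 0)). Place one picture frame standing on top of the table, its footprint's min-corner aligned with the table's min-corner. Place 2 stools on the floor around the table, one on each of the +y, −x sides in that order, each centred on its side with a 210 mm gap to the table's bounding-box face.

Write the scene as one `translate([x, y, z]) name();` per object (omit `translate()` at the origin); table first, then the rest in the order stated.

table();
translate([0, 0, 724]) picture_frame();
translate([551, 943, 0]) stool();
translate([-531, 201, 0]) stool();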